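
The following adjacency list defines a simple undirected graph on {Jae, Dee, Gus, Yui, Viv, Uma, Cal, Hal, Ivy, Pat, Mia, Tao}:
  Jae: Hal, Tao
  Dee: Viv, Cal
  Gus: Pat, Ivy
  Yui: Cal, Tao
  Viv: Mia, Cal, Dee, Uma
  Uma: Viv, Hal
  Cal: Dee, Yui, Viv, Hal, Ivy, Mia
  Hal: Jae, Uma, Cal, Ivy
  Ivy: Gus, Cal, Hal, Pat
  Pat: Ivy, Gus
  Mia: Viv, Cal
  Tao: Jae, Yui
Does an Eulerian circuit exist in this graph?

Yes

Degrees: Jae:2, Dee:2, Gus:2, Yui:2, Viv:4, Uma:2, Cal:6, Hal:4, Ivy:4, Pat:2, Mia:2, Tao:2
Every vertex has even degree and the edges form a single connected piece, so an Eulerian circuit exists.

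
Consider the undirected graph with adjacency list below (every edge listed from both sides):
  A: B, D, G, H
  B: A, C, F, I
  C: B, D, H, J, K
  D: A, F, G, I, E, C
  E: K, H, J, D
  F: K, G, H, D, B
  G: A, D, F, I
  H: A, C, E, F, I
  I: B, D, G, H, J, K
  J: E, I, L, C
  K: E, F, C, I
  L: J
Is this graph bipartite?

No

D-G-F-D is an odd cycle (length 3), and a bipartite graph can contain only even cycles.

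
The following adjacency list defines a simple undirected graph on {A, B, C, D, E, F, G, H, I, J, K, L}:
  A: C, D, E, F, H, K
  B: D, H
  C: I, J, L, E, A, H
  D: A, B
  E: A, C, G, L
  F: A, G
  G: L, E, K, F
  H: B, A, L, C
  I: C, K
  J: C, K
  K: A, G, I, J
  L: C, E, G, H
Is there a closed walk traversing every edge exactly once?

Degrees: A:6, B:2, C:6, D:2, E:4, F:2, G:4, H:4, I:2, J:2, K:4, L:4
All degrees are even and the non-isolated vertices are connected — an Eulerian circuit exists.

Yes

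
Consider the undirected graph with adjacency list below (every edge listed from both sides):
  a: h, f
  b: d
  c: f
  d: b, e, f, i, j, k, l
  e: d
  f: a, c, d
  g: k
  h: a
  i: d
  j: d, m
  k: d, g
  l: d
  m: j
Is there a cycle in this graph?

The graph has 13 vertices, 12 edges, and 1 connected component.
Since 12 = 13 - 1, the graph is a forest and contains no cycle.

No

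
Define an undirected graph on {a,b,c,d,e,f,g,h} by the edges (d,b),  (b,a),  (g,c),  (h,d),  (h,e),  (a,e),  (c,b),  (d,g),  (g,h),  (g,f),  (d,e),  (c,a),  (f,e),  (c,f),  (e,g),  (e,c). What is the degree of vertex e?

Neighbors of e: a, c, d, f, g, h.

6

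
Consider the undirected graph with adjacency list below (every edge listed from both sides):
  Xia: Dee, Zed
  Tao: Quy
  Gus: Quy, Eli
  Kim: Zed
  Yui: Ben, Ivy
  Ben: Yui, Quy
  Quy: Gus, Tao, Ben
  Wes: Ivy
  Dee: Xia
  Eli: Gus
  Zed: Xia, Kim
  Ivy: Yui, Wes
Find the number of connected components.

Component: {Xia, Kim, Dee, Zed}
Component: {Tao, Gus, Yui, Ben, Quy, Wes, Eli, Ivy}

2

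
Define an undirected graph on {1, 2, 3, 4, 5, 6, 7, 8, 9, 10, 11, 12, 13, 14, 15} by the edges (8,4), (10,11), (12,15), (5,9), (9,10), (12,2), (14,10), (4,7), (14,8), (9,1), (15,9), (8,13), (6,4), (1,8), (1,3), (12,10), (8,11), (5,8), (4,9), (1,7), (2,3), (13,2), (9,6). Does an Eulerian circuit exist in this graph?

No

Degrees: 1:4, 2:3, 3:2, 4:4, 5:2, 6:2, 7:2, 8:6, 9:6, 10:4, 11:2, 12:3, 13:2, 14:2, 15:2
Vertices with odd degree: 2, 12. An Eulerian circuit requires all degrees even.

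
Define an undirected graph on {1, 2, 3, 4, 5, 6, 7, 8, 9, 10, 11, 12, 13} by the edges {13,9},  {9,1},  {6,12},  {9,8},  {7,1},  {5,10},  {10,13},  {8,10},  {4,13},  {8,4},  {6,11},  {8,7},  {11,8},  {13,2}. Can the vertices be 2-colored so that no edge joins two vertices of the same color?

Yes

Color {2, 3, 4, 7, 9, 10, 11, 12} black and {1, 5, 6, 8, 13} white. No edge joins two same-colored vertices, so the graph is bipartite.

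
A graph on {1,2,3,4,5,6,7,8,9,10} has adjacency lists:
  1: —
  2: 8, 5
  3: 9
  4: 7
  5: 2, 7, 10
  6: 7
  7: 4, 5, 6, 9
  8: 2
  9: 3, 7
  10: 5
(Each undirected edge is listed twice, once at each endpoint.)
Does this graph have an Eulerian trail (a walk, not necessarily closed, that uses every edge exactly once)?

Degrees: 1:0, 2:2, 3:1, 4:1, 5:3, 6:1, 7:4, 8:1, 9:2, 10:1
Odd-degree vertices: 3, 4, 5, 6, 8, 10 (6 total).
With 6 odd-degree vertices (more than two), no single trail can use every edge.

No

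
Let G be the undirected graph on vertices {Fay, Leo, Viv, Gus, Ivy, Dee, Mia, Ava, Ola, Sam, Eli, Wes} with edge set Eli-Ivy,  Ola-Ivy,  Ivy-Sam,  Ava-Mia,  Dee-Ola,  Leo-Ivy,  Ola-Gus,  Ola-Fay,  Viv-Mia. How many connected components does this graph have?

Component: {Wes}
Component: {Viv, Mia, Ava}
Component: {Fay, Leo, Gus, Ivy, Dee, Ola, Sam, Eli}

3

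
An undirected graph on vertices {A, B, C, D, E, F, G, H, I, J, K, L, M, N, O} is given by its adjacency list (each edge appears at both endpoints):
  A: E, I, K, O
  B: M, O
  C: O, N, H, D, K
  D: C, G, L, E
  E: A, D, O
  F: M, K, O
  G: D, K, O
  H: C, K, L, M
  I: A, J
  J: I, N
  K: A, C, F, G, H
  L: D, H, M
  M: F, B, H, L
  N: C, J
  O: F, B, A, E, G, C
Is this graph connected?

Yes

A breadth-first search from A visits A, O, I, E, K, F, C, B, G, J, D, H, M, N, L — all 15 vertices — so the graph is connected.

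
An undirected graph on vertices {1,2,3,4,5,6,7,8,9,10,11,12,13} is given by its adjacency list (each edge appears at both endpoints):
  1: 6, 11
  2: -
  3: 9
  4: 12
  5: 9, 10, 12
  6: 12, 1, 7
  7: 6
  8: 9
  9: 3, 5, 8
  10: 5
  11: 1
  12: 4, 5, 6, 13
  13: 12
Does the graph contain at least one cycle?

No

The graph has 13 vertices, 11 edges, and 2 connected components.
Since 11 = 13 - 2, the graph is a forest and contains no cycle.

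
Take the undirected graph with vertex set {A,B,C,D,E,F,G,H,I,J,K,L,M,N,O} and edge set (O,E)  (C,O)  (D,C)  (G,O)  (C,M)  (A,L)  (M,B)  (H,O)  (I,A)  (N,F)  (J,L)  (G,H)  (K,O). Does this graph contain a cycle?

Yes

|V| = 15, |E| = 13, number of components = 3.
Since 13 > 15 - 3, a cycle must exist; for instance O-H-G-O.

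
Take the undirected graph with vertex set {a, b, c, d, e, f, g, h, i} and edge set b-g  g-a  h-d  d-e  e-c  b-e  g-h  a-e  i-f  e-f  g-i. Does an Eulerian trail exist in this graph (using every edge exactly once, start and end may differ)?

Yes

Degrees: a:2, b:2, c:1, d:2, e:5, f:2, g:4, h:2, i:2
Odd-degree vertices: c, e (2 total).
The non-isolated vertices are connected and exactly 2 have odd degree, so an Eulerian trail exists (from c to e).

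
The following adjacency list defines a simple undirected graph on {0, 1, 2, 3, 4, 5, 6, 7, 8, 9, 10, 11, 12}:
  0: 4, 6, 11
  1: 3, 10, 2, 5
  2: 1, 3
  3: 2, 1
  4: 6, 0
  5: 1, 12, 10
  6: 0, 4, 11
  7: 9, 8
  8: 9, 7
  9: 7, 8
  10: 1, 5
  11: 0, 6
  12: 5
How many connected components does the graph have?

3

Component: {7, 8, 9}
Component: {0, 4, 6, 11}
Component: {1, 2, 3, 5, 10, 12}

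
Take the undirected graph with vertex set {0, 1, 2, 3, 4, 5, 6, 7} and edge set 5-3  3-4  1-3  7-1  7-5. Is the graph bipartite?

Yes

A valid 2-coloring puts {0, 2, 3, 6, 7} on one side and {1, 4, 5} on the other; every edge crosses between the two sides.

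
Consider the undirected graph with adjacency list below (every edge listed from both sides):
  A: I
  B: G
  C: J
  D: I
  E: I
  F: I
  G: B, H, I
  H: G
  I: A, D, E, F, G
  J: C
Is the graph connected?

No

Component: {C, J}
Component: {A, B, D, E, F, G, H, I}
There are 2 separate components, so the graph is not connected.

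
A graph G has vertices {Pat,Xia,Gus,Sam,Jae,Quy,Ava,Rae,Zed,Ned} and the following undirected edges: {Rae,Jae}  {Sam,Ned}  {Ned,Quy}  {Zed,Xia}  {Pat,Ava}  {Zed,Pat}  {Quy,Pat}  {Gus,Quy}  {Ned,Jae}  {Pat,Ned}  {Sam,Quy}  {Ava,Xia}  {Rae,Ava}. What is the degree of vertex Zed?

2

Neighbors of Zed: Pat, Xia.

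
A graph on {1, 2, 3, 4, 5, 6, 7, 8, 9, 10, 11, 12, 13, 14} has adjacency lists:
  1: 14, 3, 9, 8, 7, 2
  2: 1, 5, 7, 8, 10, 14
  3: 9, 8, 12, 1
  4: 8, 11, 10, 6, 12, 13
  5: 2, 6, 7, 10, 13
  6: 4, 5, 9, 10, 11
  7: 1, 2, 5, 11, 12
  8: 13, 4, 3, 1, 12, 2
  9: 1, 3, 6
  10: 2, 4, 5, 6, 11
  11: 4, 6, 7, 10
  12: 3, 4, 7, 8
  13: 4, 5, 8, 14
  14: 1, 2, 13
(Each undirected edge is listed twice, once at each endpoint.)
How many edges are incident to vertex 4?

6

Neighbors of 4: 6, 8, 10, 11, 12, 13.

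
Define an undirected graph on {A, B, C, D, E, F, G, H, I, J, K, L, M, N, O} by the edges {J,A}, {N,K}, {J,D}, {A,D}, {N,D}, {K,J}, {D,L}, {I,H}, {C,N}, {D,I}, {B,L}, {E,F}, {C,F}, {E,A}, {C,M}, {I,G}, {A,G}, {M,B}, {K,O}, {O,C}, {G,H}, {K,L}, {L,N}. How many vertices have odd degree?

Degrees: A:4, B:2, C:4, D:5, E:2, F:2, G:3, H:2, I:3, J:3, K:4, L:4, M:2, N:4, O:2
Odd-degree vertices: D, G, I, J.

4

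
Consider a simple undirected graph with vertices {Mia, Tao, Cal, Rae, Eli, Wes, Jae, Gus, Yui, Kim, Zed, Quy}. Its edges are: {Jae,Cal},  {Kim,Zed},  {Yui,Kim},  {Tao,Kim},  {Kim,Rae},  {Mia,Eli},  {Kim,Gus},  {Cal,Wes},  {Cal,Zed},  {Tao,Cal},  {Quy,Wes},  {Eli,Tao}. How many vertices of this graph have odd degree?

8

Degrees: Mia:1, Tao:3, Cal:4, Rae:1, Eli:2, Wes:2, Jae:1, Gus:1, Yui:1, Kim:5, Zed:2, Quy:1
Odd-degree vertices: Mia, Tao, Rae, Jae, Gus, Yui, Kim, Quy.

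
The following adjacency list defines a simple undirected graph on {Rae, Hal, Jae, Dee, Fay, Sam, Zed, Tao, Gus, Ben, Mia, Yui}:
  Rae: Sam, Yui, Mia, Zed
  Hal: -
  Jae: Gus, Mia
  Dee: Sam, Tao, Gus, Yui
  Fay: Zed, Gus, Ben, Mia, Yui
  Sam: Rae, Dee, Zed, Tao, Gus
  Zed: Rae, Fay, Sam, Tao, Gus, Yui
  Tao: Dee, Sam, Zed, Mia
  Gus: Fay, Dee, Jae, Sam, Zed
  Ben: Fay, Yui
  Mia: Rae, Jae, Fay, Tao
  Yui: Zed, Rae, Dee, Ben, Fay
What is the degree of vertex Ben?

2

Neighbors of Ben: Fay, Yui.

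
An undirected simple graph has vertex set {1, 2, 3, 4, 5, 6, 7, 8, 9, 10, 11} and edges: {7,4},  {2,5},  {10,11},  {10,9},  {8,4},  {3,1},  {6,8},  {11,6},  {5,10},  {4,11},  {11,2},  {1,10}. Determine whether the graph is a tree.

The graph has 11 vertices and 12 edges.
A tree on 11 vertices has exactly 10 edges; this graph has 12, so it contains a cycle and is not a tree.

No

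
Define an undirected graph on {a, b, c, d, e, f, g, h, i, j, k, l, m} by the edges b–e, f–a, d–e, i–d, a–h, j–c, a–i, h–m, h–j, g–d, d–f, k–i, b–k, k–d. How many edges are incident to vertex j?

Neighbors of j: c, h.

2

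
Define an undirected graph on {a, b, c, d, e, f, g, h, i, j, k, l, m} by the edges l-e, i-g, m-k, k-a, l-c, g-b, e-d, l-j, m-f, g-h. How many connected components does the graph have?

3

Component: {a, f, k, m}
Component: {b, g, h, i}
Component: {c, d, e, j, l}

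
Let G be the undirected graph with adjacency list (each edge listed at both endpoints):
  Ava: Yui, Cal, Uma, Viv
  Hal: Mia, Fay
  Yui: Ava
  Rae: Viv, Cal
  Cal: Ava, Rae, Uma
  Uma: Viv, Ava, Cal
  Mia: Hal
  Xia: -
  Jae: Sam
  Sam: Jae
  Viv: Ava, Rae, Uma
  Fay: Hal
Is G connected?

Component: {Xia}
Component: {Jae, Sam}
Component: {Hal, Mia, Fay}
Component: {Ava, Yui, Rae, Cal, Uma, Viv}
There are 4 separate components, so the graph is not connected.

No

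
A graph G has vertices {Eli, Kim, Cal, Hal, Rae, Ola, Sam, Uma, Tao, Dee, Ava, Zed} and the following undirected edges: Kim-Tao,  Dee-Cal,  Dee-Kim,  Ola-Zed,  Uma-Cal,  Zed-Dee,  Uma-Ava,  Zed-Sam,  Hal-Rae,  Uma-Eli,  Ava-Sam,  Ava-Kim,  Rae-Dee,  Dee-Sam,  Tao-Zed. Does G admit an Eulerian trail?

No

Degrees: Eli:1, Kim:3, Cal:2, Hal:1, Rae:2, Ola:1, Sam:3, Uma:3, Tao:2, Dee:5, Ava:3, Zed:4
Odd-degree vertices: Eli, Kim, Hal, Ola, Sam, Uma, Dee, Ava (8 total).
With 8 odd-degree vertices (more than two), no single trail can use every edge.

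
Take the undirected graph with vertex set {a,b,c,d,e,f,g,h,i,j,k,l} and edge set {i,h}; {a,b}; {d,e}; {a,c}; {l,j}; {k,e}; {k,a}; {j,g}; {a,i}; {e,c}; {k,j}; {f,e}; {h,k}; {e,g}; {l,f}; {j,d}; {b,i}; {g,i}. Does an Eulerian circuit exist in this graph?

Degrees: a:4, b:2, c:2, d:2, e:5, f:2, g:3, h:2, i:4, j:4, k:4, l:2
Vertices with odd degree: e, g. An Eulerian circuit requires all degrees even.

No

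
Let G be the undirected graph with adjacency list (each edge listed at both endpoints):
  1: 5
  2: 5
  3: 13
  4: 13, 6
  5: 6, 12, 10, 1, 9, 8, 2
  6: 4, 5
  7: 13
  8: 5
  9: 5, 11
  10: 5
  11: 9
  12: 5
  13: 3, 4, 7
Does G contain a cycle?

|V| = 13, |E| = 12, number of components = 1.
A forest on 13 vertices with 1 component has exactly 12 edges, which matches — so no cycle.

No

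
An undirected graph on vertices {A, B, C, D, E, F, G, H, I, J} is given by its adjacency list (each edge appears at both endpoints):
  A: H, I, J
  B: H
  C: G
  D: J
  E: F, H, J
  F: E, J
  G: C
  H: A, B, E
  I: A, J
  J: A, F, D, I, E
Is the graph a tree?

The graph has 10 vertices and 11 edges.
It splits into 2 components, so it cannot be a tree.

No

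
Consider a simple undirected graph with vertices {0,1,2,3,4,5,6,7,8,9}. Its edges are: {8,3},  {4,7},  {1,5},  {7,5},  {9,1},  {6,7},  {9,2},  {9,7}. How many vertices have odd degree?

6

Degrees: 0:0, 1:2, 2:1, 3:1, 4:1, 5:2, 6:1, 7:4, 8:1, 9:3
Odd-degree vertices: 2, 3, 4, 6, 8, 9.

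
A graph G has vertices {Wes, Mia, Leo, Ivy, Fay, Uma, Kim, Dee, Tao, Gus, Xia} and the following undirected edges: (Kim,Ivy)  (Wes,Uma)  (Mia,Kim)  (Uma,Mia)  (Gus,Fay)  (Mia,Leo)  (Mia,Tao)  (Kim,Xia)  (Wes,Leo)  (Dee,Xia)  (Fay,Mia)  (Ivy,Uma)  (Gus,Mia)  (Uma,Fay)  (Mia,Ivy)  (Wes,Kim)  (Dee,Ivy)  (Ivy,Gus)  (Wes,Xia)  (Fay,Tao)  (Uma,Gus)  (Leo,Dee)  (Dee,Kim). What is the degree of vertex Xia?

Neighbors of Xia: Wes, Kim, Dee.

3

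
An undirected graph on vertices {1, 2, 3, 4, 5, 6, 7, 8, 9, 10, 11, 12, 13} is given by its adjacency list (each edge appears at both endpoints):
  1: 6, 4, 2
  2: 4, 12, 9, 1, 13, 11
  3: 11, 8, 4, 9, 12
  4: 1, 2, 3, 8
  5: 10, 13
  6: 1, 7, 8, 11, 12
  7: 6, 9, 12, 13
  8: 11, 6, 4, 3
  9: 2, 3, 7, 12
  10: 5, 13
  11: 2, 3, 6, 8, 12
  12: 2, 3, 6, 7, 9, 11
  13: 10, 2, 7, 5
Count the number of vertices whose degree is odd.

Degrees: 1:3, 2:6, 3:5, 4:4, 5:2, 6:5, 7:4, 8:4, 9:4, 10:2, 11:5, 12:6, 13:4
Odd-degree vertices: 1, 3, 6, 11.

4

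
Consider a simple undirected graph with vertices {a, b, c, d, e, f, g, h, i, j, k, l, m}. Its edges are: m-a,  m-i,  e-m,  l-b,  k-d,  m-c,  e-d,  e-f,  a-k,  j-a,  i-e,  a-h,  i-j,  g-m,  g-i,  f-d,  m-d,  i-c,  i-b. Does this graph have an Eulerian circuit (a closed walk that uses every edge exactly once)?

Degrees: a:4, b:2, c:2, d:4, e:4, f:2, g:2, h:1, i:6, j:2, k:2, l:1, m:6
h, l have odd degree; an Eulerian circuit needs every degree to be even, so none exists.

No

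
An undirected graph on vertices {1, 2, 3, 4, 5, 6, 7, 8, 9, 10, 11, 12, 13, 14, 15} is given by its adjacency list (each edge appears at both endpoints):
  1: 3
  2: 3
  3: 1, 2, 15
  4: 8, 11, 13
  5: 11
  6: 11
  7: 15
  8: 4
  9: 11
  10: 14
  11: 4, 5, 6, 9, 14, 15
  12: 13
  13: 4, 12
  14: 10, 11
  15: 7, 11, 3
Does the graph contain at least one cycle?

The graph has 15 vertices, 14 edges, and 1 connected component.
Since 14 = 15 - 1, the graph is a forest and contains no cycle.

No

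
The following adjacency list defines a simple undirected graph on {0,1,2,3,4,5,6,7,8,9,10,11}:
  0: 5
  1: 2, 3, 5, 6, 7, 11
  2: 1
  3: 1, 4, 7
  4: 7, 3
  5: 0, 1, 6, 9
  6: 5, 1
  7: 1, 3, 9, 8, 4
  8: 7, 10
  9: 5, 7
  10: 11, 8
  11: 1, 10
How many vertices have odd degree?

4

Degrees: 0:1, 1:6, 2:1, 3:3, 4:2, 5:4, 6:2, 7:5, 8:2, 9:2, 10:2, 11:2
Odd-degree vertices: 0, 2, 3, 7.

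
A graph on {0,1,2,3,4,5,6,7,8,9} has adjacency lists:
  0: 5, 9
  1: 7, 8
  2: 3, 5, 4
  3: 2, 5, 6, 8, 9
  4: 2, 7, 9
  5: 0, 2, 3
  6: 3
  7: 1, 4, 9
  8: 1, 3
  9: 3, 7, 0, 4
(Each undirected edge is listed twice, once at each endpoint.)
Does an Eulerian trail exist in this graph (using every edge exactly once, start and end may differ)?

No

Degrees: 0:2, 1:2, 2:3, 3:5, 4:3, 5:3, 6:1, 7:3, 8:2, 9:4
Odd-degree vertices: 2, 3, 4, 5, 6, 7 (6 total).
With 6 odd-degree vertices (more than two), no single trail can use every edge.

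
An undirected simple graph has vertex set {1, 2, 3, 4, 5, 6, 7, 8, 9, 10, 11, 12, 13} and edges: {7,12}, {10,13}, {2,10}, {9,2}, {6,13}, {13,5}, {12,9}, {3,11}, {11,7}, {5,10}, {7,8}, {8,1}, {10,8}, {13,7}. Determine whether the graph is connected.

No

Component: {4}
Component: {1, 2, 3, 5, 6, 7, 8, 9, 10, 11, 12, 13}
There are 2 separate components, so the graph is not connected.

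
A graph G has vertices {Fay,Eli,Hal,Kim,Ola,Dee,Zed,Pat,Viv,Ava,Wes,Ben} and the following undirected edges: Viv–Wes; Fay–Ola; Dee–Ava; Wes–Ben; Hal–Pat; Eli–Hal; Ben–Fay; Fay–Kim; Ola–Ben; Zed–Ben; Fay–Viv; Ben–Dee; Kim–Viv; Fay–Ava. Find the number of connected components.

2

Component: {Eli, Hal, Pat}
Component: {Fay, Kim, Ola, Dee, Zed, Viv, Ava, Wes, Ben}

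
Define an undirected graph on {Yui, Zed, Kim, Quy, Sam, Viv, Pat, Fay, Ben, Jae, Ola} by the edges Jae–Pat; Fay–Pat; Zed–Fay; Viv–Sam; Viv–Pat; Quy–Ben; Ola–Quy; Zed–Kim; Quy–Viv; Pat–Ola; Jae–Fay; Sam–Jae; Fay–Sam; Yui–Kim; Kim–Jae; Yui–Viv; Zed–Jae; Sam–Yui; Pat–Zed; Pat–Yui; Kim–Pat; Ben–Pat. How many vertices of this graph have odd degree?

2

Degrees: Yui:4, Zed:4, Kim:4, Quy:3, Sam:4, Viv:4, Pat:8, Fay:4, Ben:2, Jae:5, Ola:2
Odd-degree vertices: Quy, Jae.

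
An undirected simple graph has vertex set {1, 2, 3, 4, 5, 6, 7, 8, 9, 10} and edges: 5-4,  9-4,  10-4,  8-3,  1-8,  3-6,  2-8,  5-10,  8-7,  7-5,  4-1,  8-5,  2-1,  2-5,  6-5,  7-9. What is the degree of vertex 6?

Neighbors of 6: 3, 5.

2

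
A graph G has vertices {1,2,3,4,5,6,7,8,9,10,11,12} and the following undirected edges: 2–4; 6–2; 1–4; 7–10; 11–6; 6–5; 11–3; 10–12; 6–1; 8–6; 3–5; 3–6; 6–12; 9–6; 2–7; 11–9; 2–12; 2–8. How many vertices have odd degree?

Degrees: 1:2, 2:5, 3:3, 4:2, 5:2, 6:8, 7:2, 8:2, 9:2, 10:2, 11:3, 12:3
Odd-degree vertices: 2, 3, 11, 12.

4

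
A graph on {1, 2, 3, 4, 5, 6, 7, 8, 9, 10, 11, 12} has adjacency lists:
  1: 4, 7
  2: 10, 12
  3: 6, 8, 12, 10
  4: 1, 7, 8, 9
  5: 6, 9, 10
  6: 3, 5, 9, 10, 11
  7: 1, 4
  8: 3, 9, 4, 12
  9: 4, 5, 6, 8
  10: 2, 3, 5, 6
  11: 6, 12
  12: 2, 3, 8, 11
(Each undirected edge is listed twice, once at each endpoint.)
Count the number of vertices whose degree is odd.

Degrees: 1:2, 2:2, 3:4, 4:4, 5:3, 6:5, 7:2, 8:4, 9:4, 10:4, 11:2, 12:4
Odd-degree vertices: 5, 6.

2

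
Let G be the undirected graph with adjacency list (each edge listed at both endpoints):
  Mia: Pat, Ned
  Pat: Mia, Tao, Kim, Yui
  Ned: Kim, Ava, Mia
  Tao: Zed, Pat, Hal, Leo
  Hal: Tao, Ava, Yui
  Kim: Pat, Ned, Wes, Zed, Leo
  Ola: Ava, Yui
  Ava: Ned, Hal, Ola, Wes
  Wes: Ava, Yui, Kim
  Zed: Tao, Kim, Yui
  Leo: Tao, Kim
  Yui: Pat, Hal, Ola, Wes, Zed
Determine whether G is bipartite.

Yes

A valid 2-coloring puts {Pat, Ned, Hal, Ola, Wes, Zed, Leo} on one side and {Mia, Tao, Kim, Ava, Yui} on the other; every edge crosses between the two sides.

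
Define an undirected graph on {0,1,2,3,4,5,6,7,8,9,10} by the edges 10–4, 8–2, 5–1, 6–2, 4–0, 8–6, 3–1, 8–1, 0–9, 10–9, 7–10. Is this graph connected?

No

Component: {0, 4, 7, 9, 10}
Component: {1, 2, 3, 5, 6, 8}
No edge joins these 2 groups, so the graph is disconnected.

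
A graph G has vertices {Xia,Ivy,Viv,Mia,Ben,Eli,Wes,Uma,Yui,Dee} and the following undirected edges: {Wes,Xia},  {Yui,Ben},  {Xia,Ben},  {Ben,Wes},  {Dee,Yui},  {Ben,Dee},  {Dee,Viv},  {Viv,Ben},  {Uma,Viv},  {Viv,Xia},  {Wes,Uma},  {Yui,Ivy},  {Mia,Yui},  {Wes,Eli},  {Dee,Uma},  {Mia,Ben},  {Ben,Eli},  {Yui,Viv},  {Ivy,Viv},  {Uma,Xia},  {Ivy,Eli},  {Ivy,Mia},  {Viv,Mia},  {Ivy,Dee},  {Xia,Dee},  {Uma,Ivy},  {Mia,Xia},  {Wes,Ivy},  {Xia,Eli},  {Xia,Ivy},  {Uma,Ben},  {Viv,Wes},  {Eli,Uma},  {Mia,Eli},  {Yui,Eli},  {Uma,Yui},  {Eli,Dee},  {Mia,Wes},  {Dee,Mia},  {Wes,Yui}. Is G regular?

Degrees: Xia:8, Ivy:8, Viv:8, Mia:8, Ben:8, Eli:8, Wes:8, Uma:8, Yui:8, Dee:8
All degrees equal 8; the graph is regular.

Yes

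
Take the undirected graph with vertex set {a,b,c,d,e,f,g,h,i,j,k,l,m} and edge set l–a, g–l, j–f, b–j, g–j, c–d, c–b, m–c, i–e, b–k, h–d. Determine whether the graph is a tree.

No

The graph has 13 vertices and 11 edges.
It is not connected, so it is not a tree.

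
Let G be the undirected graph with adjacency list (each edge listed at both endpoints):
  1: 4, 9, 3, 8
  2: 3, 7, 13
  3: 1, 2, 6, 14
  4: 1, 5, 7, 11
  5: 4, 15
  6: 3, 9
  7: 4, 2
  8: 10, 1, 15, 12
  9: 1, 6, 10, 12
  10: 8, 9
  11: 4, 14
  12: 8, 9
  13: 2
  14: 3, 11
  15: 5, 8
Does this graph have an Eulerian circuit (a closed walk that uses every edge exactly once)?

No

Degrees: 1:4, 2:3, 3:4, 4:4, 5:2, 6:2, 7:2, 8:4, 9:4, 10:2, 11:2, 12:2, 13:1, 14:2, 15:2
2, 13 have odd degree; an Eulerian circuit needs every degree to be even, so none exists.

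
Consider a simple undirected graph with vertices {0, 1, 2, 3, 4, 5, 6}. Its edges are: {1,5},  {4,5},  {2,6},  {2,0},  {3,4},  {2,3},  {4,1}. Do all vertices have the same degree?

No

Degrees: 0:1, 1:2, 2:3, 3:2, 4:3, 5:2, 6:1
Vertex 0 has degree 1 while 2 has degree 3, so the graph is not regular.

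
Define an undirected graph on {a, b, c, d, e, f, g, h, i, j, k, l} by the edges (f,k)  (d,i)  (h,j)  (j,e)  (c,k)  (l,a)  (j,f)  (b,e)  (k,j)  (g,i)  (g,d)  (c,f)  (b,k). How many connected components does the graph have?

Component: {a, l}
Component: {d, g, i}
Component: {b, c, e, f, h, j, k}

3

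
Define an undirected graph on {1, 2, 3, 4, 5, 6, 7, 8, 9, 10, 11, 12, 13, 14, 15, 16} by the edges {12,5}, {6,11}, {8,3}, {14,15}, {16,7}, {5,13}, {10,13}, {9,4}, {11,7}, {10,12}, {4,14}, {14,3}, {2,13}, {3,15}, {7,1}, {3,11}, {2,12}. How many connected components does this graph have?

2

Component: {2, 5, 10, 12, 13}
Component: {1, 3, 4, 6, 7, 8, 9, 11, 14, 15, 16}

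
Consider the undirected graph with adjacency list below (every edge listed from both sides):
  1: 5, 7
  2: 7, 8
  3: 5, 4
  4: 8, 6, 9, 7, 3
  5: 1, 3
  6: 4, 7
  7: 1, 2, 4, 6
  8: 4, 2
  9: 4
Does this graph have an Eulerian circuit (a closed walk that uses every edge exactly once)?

No

Degrees: 1:2, 2:2, 3:2, 4:5, 5:2, 6:2, 7:4, 8:2, 9:1
4, 9 have odd degree; an Eulerian circuit needs every degree to be even, so none exists.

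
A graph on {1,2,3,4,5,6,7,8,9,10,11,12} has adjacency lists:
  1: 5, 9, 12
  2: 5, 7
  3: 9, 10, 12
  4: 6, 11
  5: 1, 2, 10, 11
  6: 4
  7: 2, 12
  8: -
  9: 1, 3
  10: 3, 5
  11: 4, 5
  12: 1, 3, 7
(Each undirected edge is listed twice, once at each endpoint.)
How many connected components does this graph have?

2

Component: {8}
Component: {1, 2, 3, 4, 5, 6, 7, 9, 10, 11, 12}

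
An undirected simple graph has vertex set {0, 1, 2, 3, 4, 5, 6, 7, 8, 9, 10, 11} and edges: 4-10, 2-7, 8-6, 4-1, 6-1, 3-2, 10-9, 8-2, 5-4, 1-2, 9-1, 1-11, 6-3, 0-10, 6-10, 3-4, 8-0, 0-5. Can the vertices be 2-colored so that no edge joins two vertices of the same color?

Partition the vertices as {1, 3, 5, 7, 8, 10} vs {0, 2, 4, 6, 9, 11}. Each listed edge has one endpoint in each part, so the graph is bipartite.

Yes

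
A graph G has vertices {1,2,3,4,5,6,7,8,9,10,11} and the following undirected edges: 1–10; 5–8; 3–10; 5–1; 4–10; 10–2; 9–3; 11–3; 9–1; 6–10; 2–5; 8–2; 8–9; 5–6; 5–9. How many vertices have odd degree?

Degrees: 1:3, 2:3, 3:3, 4:1, 5:5, 6:2, 7:0, 8:3, 9:4, 10:5, 11:1
Odd-degree vertices: 1, 2, 3, 4, 5, 8, 10, 11.

8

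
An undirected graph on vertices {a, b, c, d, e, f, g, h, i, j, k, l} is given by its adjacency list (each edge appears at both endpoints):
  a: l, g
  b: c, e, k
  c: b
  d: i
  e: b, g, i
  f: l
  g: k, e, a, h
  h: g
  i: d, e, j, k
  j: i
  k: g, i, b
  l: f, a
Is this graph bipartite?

Yes

Partition the vertices as {b, g, i, l} vs {a, c, d, e, f, h, j, k}. Each listed edge has one endpoint in each part, so the graph is bipartite.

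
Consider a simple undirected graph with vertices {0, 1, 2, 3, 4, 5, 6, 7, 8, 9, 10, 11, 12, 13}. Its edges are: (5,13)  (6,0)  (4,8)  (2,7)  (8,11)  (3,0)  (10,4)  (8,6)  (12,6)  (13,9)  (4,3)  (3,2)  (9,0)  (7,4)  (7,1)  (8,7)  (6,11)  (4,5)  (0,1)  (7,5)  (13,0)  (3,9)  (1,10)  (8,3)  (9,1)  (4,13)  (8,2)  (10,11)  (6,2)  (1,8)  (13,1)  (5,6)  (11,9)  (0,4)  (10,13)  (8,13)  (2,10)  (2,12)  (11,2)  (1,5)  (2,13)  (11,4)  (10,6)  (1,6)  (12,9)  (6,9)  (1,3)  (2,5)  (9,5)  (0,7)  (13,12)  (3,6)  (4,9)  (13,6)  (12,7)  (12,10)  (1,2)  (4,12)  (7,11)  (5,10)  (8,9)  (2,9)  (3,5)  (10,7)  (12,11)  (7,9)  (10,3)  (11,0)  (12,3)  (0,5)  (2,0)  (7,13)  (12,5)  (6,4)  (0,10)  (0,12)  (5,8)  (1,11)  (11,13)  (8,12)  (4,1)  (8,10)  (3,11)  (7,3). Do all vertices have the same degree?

Yes

Degrees: 0:12, 1:12, 2:12, 3:12, 4:12, 5:12, 6:12, 7:12, 8:12, 9:12, 10:12, 11:12, 12:12, 13:12
All degrees equal 12; the graph is regular.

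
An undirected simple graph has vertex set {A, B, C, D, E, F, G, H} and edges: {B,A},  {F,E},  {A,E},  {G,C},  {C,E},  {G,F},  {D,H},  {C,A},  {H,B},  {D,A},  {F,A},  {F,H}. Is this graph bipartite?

No

E-A-F-E is an odd cycle (length 3), and a bipartite graph can contain only even cycles.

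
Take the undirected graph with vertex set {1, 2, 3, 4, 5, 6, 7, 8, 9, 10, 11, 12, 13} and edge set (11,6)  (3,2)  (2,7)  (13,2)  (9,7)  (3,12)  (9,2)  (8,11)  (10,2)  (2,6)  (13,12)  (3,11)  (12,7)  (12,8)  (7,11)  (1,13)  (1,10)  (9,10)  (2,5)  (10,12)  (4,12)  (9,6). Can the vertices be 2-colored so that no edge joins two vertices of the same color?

No

2-9-10-2 is an odd cycle (length 3), and a bipartite graph can contain only even cycles.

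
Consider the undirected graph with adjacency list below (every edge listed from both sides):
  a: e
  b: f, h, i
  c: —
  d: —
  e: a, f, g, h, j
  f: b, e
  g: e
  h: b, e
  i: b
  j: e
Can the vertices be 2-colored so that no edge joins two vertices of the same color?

Color {b, c, d, e} black and {a, f, g, h, i, j} white. No edge joins two same-colored vertices, so the graph is bipartite.

Yes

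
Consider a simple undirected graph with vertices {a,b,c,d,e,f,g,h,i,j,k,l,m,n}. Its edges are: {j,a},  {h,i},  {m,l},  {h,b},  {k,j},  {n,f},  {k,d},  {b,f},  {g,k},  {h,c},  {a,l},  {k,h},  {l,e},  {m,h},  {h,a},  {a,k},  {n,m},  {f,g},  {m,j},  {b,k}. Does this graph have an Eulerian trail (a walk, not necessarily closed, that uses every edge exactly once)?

No

Degrees: a:4, b:3, c:1, d:1, e:1, f:3, g:2, h:6, i:1, j:3, k:6, l:3, m:4, n:2
Odd-degree vertices: b, c, d, e, f, i, j, l (8 total).
With 8 odd-degree vertices (more than two), no single trail can use every edge.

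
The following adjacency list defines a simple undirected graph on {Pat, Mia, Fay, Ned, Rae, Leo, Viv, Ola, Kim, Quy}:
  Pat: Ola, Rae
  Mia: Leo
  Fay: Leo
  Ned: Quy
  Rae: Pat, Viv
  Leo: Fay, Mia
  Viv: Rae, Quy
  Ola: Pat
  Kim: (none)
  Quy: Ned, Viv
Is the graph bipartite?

Yes

Color {Rae, Leo, Ola, Kim, Quy} black and {Pat, Mia, Fay, Ned, Viv} white. No edge joins two same-colored vertices, so the graph is bipartite.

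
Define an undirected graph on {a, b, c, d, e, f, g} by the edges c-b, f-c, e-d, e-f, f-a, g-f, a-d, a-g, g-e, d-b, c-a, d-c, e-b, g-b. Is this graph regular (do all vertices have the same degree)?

Yes

Degrees: a:4, b:4, c:4, d:4, e:4, f:4, g:4
All degrees equal 4; the graph is regular.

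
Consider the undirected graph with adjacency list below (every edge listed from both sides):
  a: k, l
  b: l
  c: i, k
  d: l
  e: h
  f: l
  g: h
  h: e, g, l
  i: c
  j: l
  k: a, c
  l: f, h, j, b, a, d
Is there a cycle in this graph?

No

|V| = 12, |E| = 11, number of components = 1.
A forest on 12 vertices with 1 component has exactly 11 edges, which matches — so no cycle.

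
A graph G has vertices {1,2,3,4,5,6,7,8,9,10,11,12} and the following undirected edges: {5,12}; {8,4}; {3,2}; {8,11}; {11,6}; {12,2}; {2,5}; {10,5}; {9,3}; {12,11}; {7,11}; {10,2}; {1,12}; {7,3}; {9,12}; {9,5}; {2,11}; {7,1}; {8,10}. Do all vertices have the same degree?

No

Degrees: 1:2, 2:5, 3:3, 4:1, 5:4, 6:1, 7:3, 8:3, 9:3, 10:3, 11:5, 12:5
Vertex 4 has degree 1 while 2 has degree 5, so the graph is not regular.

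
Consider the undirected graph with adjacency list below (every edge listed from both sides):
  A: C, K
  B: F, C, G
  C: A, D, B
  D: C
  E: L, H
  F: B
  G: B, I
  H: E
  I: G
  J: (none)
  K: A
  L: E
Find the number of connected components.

Component: {J}
Component: {E, H, L}
Component: {A, B, C, D, F, G, I, K}

3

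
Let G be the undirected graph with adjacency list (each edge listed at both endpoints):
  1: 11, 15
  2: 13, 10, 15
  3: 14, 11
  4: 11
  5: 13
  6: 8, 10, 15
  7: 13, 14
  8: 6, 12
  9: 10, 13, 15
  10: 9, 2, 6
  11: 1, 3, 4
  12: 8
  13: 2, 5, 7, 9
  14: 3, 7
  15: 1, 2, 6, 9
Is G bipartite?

Yes

A valid 2-coloring puts {8, 10, 11, 13, 14, 15} on one side and {1, 2, 3, 4, 5, 6, 7, 9, 12} on the other; every edge crosses between the two sides.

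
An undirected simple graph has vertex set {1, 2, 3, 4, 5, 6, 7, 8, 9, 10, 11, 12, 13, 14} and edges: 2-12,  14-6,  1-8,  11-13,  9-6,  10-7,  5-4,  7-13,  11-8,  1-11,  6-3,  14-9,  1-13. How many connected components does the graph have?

4

Component: {2, 12}
Component: {4, 5}
Component: {3, 6, 9, 14}
Component: {1, 7, 8, 10, 11, 13}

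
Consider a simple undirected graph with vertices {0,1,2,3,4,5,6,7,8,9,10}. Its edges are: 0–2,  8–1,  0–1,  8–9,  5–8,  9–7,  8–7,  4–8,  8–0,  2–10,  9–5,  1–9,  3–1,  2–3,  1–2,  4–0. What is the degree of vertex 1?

Neighbors of 1: 0, 2, 3, 8, 9.

5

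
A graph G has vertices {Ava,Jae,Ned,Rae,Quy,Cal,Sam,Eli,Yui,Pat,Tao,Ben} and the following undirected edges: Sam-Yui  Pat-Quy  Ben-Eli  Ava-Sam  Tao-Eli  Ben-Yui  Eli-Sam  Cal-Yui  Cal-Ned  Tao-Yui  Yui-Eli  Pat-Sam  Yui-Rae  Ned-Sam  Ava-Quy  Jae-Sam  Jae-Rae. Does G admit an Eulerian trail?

Degrees: Ava:2, Jae:2, Ned:2, Rae:2, Quy:2, Cal:2, Sam:6, Eli:4, Yui:6, Pat:2, Tao:2, Ben:2
Odd-degree vertices: none (0 total).
With 0 odd-degree vertices and all edges in one connected piece, an Eulerian trail exists.

Yes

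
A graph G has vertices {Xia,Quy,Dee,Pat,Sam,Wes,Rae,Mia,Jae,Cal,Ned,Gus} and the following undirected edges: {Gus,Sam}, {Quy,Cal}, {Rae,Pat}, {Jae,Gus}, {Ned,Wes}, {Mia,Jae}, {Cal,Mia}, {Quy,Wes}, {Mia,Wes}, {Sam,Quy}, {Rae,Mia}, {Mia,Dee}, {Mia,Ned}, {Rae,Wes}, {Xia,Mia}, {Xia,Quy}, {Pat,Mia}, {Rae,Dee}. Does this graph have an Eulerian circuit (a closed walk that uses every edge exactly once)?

Degrees: Xia:2, Quy:4, Dee:2, Pat:2, Sam:2, Wes:4, Rae:4, Mia:8, Jae:2, Cal:2, Ned:2, Gus:2
All degrees are even and the non-isolated vertices are connected — an Eulerian circuit exists.

Yes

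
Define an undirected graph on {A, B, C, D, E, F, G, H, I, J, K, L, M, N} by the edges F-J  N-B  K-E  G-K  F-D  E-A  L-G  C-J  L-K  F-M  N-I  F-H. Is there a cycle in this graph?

Yes

|V| = 14, |E| = 12, number of components = 3.
One cycle is K-L-G-K.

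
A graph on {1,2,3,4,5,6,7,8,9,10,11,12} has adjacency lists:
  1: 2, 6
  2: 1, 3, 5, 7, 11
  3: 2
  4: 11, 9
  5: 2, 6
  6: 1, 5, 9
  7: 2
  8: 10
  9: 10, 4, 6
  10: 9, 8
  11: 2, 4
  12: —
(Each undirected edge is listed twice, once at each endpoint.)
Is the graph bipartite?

Yes

A valid 2-coloring puts {2, 4, 6, 10, 12} on one side and {1, 3, 5, 7, 8, 9, 11} on the other; every edge crosses between the two sides.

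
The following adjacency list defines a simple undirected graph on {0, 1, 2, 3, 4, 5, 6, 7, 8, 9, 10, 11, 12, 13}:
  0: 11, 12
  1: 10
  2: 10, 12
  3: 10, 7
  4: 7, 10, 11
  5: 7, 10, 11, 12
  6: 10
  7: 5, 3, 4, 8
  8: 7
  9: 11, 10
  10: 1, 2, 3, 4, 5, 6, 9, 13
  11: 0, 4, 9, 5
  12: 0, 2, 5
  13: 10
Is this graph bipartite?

A valid 2-coloring puts {7, 10, 11, 12} on one side and {0, 1, 2, 3, 4, 5, 6, 8, 9, 13} on the other; every edge crosses between the two sides.

Yes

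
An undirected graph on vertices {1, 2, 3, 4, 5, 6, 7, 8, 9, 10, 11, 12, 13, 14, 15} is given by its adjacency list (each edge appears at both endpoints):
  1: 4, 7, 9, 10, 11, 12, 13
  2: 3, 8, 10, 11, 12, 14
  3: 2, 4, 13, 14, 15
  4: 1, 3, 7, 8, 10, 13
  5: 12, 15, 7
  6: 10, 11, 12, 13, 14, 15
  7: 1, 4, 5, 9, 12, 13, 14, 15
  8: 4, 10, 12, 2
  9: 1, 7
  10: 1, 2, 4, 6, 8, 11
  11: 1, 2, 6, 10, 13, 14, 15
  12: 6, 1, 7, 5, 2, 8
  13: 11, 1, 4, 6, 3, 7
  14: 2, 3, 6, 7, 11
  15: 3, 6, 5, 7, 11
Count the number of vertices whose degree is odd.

6

Degrees: 1:7, 2:6, 3:5, 4:6, 5:3, 6:6, 7:8, 8:4, 9:2, 10:6, 11:7, 12:6, 13:6, 14:5, 15:5
Odd-degree vertices: 1, 3, 5, 11, 14, 15.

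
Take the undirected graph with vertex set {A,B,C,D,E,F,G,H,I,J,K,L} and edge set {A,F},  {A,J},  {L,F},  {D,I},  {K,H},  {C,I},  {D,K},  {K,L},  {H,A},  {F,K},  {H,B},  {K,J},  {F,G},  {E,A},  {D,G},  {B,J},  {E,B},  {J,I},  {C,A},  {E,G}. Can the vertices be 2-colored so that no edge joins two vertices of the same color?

The cycle K-F-L-K has length 3, which is odd, so the graph is not bipartite.

No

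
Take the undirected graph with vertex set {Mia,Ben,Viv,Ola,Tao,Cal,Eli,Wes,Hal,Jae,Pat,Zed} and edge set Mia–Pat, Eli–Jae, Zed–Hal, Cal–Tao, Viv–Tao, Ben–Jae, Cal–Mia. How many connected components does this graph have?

Component: {Ola}
Component: {Wes}
Component: {Hal, Zed}
Component: {Ben, Eli, Jae}
Component: {Mia, Viv, Tao, Cal, Pat}

5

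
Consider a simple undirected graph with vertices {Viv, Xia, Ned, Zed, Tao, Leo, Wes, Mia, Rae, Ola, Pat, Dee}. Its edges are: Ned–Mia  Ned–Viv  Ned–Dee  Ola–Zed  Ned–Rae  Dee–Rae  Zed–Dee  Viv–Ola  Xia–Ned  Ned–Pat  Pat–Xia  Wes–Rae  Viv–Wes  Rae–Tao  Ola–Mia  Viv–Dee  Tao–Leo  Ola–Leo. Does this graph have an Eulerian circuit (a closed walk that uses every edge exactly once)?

Yes

Degrees: Viv:4, Xia:2, Ned:6, Zed:2, Tao:2, Leo:2, Wes:2, Mia:2, Rae:4, Ola:4, Pat:2, Dee:4
Every vertex has even degree and the edges form a single connected piece, so an Eulerian circuit exists.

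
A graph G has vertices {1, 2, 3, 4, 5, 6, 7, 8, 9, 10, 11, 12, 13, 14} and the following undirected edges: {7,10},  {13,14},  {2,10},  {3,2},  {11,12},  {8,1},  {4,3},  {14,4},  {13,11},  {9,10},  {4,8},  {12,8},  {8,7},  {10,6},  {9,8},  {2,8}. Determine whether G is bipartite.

Color {3, 5, 8, 10, 11, 14} black and {1, 2, 4, 6, 7, 9, 12, 13} white. No edge joins two same-colored vertices, so the graph is bipartite.

Yes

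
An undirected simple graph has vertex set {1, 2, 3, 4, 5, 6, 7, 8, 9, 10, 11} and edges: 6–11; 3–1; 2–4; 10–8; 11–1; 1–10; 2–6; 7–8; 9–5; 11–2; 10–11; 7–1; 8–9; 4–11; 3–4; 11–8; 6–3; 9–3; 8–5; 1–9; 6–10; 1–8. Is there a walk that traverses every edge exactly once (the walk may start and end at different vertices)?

Degrees: 1:6, 2:3, 3:4, 4:3, 5:2, 6:4, 7:2, 8:6, 9:4, 10:4, 11:6
Odd-degree vertices: 2, 4 (2 total).
With 2 odd-degree vertices and all edges in one connected piece, an Eulerian trail exists (from 2 to 4).

Yes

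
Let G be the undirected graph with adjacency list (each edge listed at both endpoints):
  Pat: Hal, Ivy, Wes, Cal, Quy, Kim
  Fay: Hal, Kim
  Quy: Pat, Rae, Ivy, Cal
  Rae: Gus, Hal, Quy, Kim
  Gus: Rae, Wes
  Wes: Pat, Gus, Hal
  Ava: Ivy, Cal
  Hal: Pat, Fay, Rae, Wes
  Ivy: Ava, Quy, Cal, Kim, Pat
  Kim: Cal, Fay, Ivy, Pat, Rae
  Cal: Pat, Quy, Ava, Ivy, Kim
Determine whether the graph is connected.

Starting from Pat and exploring outward reaches every vertex (Pat, Quy, Wes, Ivy, Kim, Hal, Cal, Rae, Gus, Ava, Fay); the graph is connected.

Yes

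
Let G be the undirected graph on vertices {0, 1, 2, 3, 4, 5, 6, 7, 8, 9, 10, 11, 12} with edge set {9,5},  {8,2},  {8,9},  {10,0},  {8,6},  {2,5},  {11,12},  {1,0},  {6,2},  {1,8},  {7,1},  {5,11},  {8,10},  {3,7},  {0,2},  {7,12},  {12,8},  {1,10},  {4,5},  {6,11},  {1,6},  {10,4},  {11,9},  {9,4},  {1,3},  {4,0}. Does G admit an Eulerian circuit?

Degrees: 0:4, 1:6, 2:4, 3:2, 4:4, 5:4, 6:4, 7:3, 8:6, 9:4, 10:4, 11:4, 12:3
Vertices with odd degree: 7, 12. An Eulerian circuit requires all degrees even.

No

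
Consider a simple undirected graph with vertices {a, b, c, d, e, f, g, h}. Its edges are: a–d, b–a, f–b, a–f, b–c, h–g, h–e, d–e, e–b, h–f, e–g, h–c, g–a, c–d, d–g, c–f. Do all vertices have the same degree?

Yes

Degrees: a:4, b:4, c:4, d:4, e:4, f:4, g:4, h:4
All degrees equal 4; the graph is regular.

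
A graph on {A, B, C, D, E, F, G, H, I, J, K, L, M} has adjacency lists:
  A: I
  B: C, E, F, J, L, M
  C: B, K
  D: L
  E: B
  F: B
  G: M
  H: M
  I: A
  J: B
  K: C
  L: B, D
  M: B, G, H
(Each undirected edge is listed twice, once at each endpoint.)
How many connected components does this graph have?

2

Component: {A, I}
Component: {B, C, D, E, F, G, H, J, K, L, M}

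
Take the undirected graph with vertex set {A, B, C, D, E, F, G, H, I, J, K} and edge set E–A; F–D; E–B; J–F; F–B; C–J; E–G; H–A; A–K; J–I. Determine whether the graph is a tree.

Yes

The graph has 11 vertices and 10 edges.
It is connected with exactly 10 edges, hence acyclic — it is a tree.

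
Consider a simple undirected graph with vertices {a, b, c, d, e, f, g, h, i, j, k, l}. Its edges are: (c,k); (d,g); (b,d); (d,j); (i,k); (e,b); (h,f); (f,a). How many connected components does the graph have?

4

Component: {l}
Component: {a, f, h}
Component: {c, i, k}
Component: {b, d, e, g, j}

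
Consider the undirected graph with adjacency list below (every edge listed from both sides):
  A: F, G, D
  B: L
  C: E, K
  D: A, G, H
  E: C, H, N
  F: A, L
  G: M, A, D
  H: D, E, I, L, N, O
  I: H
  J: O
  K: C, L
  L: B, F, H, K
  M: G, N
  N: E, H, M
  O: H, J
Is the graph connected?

Yes

A breadth-first search from A visits A, D, F, G, H, L, M, I, E, O, N, B, K, C, J — all 15 vertices — so the graph is connected.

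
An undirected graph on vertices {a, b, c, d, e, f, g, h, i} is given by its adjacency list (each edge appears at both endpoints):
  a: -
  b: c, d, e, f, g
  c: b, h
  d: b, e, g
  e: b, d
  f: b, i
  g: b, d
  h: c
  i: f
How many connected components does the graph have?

Component: {a}
Component: {b, c, d, e, f, g, h, i}

2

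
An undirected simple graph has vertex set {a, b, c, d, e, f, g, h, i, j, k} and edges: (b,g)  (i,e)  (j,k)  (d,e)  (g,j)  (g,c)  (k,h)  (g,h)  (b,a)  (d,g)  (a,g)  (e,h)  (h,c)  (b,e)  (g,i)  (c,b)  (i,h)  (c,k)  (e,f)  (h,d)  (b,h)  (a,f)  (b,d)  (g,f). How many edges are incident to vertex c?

4

Neighbors of c: b, g, h, k.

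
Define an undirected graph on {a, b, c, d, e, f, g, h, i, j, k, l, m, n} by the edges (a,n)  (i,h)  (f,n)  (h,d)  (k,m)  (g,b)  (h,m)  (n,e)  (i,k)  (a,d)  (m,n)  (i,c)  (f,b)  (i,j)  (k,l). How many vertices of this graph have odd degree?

Degrees: a:2, b:2, c:1, d:2, e:1, f:2, g:1, h:3, i:4, j:1, k:3, l:1, m:3, n:4
Odd-degree vertices: c, e, g, h, j, k, l, m.

8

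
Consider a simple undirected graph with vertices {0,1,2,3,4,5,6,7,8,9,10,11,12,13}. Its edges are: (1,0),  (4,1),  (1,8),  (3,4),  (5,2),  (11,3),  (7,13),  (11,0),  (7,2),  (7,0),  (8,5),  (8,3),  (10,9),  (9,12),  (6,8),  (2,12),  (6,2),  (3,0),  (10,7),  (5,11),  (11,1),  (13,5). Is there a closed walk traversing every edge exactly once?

Degrees: 0:4, 1:4, 2:4, 3:4, 4:2, 5:4, 6:2, 7:4, 8:4, 9:2, 10:2, 11:4, 12:2, 13:2
All degrees are even and the non-isolated vertices are connected — an Eulerian circuit exists.

Yes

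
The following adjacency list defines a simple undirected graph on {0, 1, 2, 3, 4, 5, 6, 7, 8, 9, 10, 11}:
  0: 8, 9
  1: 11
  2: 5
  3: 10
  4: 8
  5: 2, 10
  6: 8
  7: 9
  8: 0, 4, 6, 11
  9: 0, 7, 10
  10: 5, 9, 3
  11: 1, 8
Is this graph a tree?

|V| = 12, |E| = 11.
It is connected with exactly 11 edges, hence acyclic — it is a tree.

Yes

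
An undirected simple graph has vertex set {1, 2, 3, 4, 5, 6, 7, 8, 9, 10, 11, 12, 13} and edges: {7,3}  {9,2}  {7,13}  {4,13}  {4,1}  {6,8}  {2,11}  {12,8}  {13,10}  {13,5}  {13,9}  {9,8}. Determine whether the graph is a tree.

Yes

|V| = 13, |E| = 12.
It is connected with exactly 12 edges, hence acyclic — it is a tree.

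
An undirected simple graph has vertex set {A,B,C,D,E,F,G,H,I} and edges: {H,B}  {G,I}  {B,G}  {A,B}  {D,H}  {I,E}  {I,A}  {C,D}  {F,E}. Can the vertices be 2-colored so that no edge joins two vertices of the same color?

Yes

A valid 2-coloring puts {B, D, F, I} on one side and {A, C, E, G, H} on the other; every edge crosses between the two sides.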